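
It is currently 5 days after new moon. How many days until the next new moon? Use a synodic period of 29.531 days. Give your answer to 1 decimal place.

24.5 days

The next new moon completes the synodic month: 29.531 − 5 = 24.531 days.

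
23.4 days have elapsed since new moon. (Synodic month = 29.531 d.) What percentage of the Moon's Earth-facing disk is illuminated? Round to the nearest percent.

Phase angle: θ = 360°·(23.4 d)/(29.531 d) = 285.3°.
cos 285.3° = 0.263, so f = (1 − 0.263)/2 = 0.368, so 37%.

37%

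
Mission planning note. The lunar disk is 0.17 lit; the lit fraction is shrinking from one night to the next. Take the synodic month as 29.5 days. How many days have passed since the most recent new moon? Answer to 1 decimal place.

From f = (1 − cos θ)/2: cos θ = 1 − 2×0.17 = 0.660; arccos → 48.7°.
Waning ⇒ past full, so θ = 360° − 48.7° = 311.3°.
That fraction of the synodic month is 311.3/360 × 29.5 d ≈ 25.51 d.

25.5 days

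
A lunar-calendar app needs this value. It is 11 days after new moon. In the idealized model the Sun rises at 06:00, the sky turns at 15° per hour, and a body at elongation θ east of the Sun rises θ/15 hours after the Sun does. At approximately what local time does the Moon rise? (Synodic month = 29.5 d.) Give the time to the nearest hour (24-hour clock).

Phase angle: θ = 360°·(11 d)/(29.5 d) = 134.2°.
The Moon trails the Sun by θ/15 = 134.2/15 ≈ 8.95 hours.
06:00 + 8.95 h ≈ 14:57 → 15:00 to the nearest hour.

15:00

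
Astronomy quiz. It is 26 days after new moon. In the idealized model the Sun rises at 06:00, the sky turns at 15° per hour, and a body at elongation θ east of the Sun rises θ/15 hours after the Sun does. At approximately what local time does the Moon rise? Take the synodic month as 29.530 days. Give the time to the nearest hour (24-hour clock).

03:00

The Moon has covered 26/29.530 of its cycle, so θ ≈ 360° × 26/29.530 = 317.0°.
The Moon trails the Sun by θ/15 = 317.0/15 ≈ 21.13 hours.
06:00 + 21.13 h ≈ 03:08 → 03:00 to the nearest hour.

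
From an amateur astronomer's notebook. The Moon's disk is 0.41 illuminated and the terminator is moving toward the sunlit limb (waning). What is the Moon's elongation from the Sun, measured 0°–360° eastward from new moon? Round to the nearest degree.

280°

Invert f = (1 − cos θ)/2 to get cos θ = 1 − 2(0.41) = 0.180, hence θ₀ = arccos 0.180 = 79.6°.
Since the Moon is past full (waning), take the reflex angle: θ = 360° − 79.6° = 280.4°.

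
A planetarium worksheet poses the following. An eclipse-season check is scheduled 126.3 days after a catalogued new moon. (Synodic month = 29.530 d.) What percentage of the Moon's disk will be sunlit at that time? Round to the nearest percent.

126.3/29.530 = 4.277 lunations, so 4 complete cycles and 8.18 d into the next.
Elongation θ = 360° × 8.18/29.530 ≈ 99.7°.
cos 99.7° = (-0.169), so f = (1 − (-0.169))/2 = 0.584, so 58%.

58%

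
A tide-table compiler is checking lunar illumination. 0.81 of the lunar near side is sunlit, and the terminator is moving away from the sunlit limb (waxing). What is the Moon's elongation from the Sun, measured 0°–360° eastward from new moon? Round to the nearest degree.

From f = (1 − cos θ)/2: cos θ = 1 − 2×0.81 = -0.620; arccos → 128.3°.
Waxing ⇒ before full, so θ = 128.3°.

128°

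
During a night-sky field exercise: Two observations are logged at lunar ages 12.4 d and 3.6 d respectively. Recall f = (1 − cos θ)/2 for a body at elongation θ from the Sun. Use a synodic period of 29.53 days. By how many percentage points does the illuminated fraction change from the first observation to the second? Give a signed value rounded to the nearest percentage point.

-80 pp

First observation: θ = 360°·12.4/29.53 = 151.2°, so f = 0.938.
Second observation: θ = 43.9°, f = 0.140.
Δf = 0.140 − 0.938 = -0.798, i.e. -80 pp.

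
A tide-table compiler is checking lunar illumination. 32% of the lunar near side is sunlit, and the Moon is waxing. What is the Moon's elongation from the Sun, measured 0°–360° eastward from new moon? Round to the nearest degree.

69°

Invert f = (1 − cos θ)/2 to get cos θ = 1 − 2(0.32) = 0.360, hence θ₀ = arccos 0.360 = 68.9°.
Waxing ⇒ before full, so θ = 68.9°.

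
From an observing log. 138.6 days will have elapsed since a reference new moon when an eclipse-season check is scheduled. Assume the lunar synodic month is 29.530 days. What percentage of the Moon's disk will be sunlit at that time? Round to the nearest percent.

67%

138.6/29.530 = 4.694 lunations, so 4 complete cycles and 20.48 d into the next.
The Moon has covered 20.48/29.530 of its cycle, so θ ≈ 360° × 20.48/29.530 = 249.7°.
Illuminated fraction = (1 − cos 249.7°)/2 = (1 − (-0.347))/2 ≈ 0.674, so 67%.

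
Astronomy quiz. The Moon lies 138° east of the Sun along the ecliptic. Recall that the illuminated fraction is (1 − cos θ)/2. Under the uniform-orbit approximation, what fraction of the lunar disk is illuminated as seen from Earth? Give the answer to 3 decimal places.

cos 138° = (-0.743), so f = (1 − (-0.743))/2 = 0.872.

0.872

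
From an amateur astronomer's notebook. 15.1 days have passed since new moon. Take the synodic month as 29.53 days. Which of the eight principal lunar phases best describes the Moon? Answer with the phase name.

θ ≈ 360° × 15.1/29.53 = 184°, which falls in the full moon sector.

full moon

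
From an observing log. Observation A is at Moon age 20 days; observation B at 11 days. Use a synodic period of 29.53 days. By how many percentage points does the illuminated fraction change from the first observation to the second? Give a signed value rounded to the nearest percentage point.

First observation: θ = 360°·20/29.53 = 243.8°, so f = 0.721.
Second observation: θ = 134.1°, f = 0.848.
Δf = 0.848 − 0.721 = +0.127, i.e. +13 pp.

+13 pp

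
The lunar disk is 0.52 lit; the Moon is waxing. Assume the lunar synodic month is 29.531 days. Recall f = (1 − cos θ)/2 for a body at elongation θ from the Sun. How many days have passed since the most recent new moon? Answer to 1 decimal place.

From f = (1 − cos θ)/2: cos θ = 1 − 2×0.52 = -0.040; arccos → 92.3°.
Waxing ⇒ before full, so θ = 92.3°.
At 360°/29.531 d per day, 92.3° corresponds to 7.57 days.

7.6 days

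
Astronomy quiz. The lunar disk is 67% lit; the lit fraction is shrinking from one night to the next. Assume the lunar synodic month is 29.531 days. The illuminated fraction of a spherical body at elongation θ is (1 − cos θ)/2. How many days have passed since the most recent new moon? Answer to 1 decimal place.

Invert f = (1 − cos θ)/2 to get cos θ = 1 − 2(0.67) = -0.340, hence θ₀ = arccos -0.340 = 109.9°.
A waning Moon lies in 180°–360°, so θ = 360° − 109.9° = 250.1°.
At 360°/29.531 d per day, 250.1° corresponds to 20.52 days.

20.5 days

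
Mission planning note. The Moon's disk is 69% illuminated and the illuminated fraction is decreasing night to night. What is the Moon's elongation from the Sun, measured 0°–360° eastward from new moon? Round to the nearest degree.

248°

From f = (1 − cos θ)/2: cos θ = 1 − 2×0.69 = -0.380; arccos → 112.3°.
A waning Moon lies in 180°–360°, so θ = 360° − 112.3° = 247.7°.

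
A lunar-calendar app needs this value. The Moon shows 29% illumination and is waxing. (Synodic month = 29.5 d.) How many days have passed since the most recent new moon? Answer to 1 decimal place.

5.3 days

cos θ = 1 − 2f = 0.420, giving a principal value of 65.2°.
Before full moon the principal value applies: θ = 65.2°.
Age = 29.5 × 65.2°/360° ≈ 5.34 days.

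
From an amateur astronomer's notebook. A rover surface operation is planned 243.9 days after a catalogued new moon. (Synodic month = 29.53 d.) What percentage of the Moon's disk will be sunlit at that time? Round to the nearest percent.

53%

Reduce mod P: 243.9 − 8×29.53 = 7.66 d into the current lunation.
The Moon has covered 7.66/29.53 of its cycle, so θ ≈ 360° × 7.66/29.53 = 93.4°.
cos 93.4° = (-0.059), so f = (1 − (-0.059))/2 = 0.530, so 53%.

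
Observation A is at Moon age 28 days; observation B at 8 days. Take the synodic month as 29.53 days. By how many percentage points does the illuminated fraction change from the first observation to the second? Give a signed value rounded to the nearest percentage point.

θ₁ = 360° × 28/29.53 = 341.3°, f₁ = (1 − cos θ₁)/2 = 0.026.
θ₂ = 360° × 8/29.53 = 97.5°, f₂ = (1 − cos θ₂)/2 = 0.566.
Change = f₂ − f₁ = +0.539 → +54 percentage points.

+54 pp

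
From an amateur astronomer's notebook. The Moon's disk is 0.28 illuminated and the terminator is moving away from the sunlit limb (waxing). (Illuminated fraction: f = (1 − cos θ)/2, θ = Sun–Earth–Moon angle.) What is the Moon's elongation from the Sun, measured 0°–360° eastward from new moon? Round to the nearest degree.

cos θ = 1 − 2f = 0.440, giving a principal value of 63.9°.
Waxing ⇒ before full, so θ = 63.9°.

64°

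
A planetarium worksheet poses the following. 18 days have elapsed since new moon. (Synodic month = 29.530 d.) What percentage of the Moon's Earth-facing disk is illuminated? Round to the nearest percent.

89%

The Moon has covered 18/29.530 of its cycle, so θ ≈ 360° × 18/29.530 = 219.4°.
Illuminated fraction = (1 − cos 219.4°)/2 = (1 − (-0.772))/2 ≈ 0.886, so 89%.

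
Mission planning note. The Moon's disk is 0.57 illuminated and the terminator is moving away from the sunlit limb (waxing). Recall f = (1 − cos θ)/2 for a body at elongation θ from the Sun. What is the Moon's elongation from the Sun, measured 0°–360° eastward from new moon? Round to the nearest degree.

98°

From f = (1 − cos θ)/2: cos θ = 1 − 2×0.57 = -0.140; arccos → 98.0°.
The Moon is waxing (0°–180°), so θ = 98.0° directly.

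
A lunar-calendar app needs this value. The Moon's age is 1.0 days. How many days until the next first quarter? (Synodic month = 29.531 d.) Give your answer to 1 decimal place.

6.4 days

First quarter is 0.25 of the way through the cycle: age 0.25 × 29.531 = 7.383 d.
So 6.383 days remain (7.383 − 1.0).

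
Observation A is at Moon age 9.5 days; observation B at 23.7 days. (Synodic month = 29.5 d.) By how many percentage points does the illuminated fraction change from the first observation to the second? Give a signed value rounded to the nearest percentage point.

-38 percentage points

θ₁ = 360° × 9.5/29.5 = 115.9°, f₁ = (1 − cos θ₁)/2 = 0.719.
θ₂ = 360° × 23.7/29.5 = 289.2°, f₂ = (1 − cos θ₂)/2 = 0.335.
Change = f₂ − f₁ = -0.383 → -38 percentage points.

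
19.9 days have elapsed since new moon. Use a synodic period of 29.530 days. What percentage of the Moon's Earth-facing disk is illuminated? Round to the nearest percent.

The Moon has covered 19.9/29.530 of its cycle, so θ ≈ 360° × 19.9/29.530 = 242.6°.
cos 242.6° = (-0.460), so f = (1 − (-0.460))/2 = 0.730, so 73%.

73%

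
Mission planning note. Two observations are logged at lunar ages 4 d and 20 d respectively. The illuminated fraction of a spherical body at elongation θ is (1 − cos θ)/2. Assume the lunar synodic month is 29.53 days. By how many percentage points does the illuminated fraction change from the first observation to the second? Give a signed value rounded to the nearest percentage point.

+55 pp

θ₁ = 360° × 4/29.53 = 48.8°, f₁ = (1 − cos θ₁)/2 = 0.170.
θ₂ = 360° × 20/29.53 = 243.8°, f₂ = (1 − cos θ₂)/2 = 0.721.
Change = f₂ − f₁ = +0.550 → +55 percentage points.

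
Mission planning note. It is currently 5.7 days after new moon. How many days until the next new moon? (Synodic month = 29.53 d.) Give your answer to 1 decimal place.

23.8 days

The next new moon completes the synodic month: 29.53 − 5.7 = 23.830 days.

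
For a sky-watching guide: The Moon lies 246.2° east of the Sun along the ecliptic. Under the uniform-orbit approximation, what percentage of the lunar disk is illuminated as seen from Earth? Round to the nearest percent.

70%

f = (1 − cos 246.2°)/2 = (1 − (-0.404))/2 ≈ 0.702, i.e. 70%.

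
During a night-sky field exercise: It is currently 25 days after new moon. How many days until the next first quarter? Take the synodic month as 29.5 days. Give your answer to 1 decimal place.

11.9 days

First quarter is 0.25 of the way through the cycle: age 0.25 × 29.5 = 7.375 d.
This lunation's first quarter (7.375 d) has passed, so add one period: 36.875 − 25 = 11.875 days.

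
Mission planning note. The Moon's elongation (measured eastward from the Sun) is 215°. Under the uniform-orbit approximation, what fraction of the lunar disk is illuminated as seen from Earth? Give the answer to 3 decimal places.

Half-versine of 215°: (1 − (-0.819))/2 = 0.910.

0.910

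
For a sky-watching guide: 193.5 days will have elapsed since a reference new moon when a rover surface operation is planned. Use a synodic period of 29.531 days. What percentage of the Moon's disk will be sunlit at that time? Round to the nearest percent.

Reduce mod P: 193.5 − 6×29.531 = 16.31 d into the current lunation.
Elongation θ = 360° × 16.31/29.531 ≈ 198.9°.
With cos θ = (-0.946), the lit fraction is (1 − (-0.946))/2 ≈ 0.973, so 97%.

97%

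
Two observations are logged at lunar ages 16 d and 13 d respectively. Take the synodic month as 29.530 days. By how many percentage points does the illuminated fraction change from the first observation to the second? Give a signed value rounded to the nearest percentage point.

θ₁ = 360° × 16/29.530 = 195.1°, f₁ = (1 − cos θ₁)/2 = 0.983.
θ₂ = 360° × 13/29.530 = 158.5°, f₂ = (1 − cos θ₂)/2 = 0.965.
Change = f₂ − f₁ = -0.018 → -2 percentage points.

-2 pp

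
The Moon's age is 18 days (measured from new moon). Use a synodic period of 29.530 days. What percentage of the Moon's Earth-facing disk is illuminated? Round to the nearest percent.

Elongation θ = 360° × 18/29.530 ≈ 219.4°.
cos 219.4° = (-0.772), so f = (1 − (-0.772))/2 = 0.886, so 89%.

89%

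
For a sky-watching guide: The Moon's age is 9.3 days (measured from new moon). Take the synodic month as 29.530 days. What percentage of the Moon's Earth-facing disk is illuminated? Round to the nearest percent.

70%

Phase angle: θ = 360°·(9.3 d)/(29.530 d) = 113.4°.
With cos θ = (-0.397), the lit fraction is (1 − (-0.397))/2 ≈ 0.698, so 70%.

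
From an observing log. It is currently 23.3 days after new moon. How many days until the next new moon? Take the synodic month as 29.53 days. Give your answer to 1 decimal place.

The next new moon completes the synodic month: 29.53 − 23.3 = 6.230 days.

6.2 days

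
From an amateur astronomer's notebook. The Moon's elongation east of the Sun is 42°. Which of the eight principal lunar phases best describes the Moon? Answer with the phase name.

42° lies in the waxing crescent sector of the 8-phase cycle.

waxing crescent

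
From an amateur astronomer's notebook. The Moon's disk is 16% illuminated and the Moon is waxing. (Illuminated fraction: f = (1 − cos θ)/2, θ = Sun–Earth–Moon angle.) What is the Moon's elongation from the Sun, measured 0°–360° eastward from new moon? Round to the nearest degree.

Invert f = (1 − cos θ)/2 to get cos θ = 1 − 2(0.16) = 0.680, hence θ₀ = arccos 0.680 = 47.2°.
Waxing ⇒ before full, so θ = 47.2°.

47°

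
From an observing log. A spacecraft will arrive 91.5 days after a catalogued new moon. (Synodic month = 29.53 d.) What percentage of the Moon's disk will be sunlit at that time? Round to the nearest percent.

91.5/29.53 = 3.099 lunations, so 3 complete cycles and 2.91 d into the next.
Elongation θ = 360° × 2.91/29.53 ≈ 35.5°.
With cos θ = 0.814, the lit fraction is (1 − 0.814)/2 ≈ 0.093, so 9%.

9%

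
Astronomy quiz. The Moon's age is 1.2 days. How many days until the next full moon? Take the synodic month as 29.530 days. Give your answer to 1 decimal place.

13.6 days

Full moon is 0.5 of the way through the cycle: age 0.5 × 29.530 = 14.765 d.
That is 14.765 − 1.2 = 13.565 days ahead.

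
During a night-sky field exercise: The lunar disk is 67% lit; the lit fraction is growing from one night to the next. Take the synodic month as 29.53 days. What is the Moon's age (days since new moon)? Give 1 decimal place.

9.0 days

Invert f = (1 − cos θ)/2 to get cos θ = 1 − 2(0.67) = -0.340, hence θ₀ = arccos -0.340 = 109.9°.
Before full moon the principal value applies: θ = 109.9°.
Age = 29.53 × 109.9°/360° ≈ 9.01 days.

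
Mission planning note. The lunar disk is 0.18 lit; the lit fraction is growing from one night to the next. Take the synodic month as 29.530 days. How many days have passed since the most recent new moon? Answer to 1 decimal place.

4.1 days

From f = (1 − cos θ)/2: cos θ = 1 − 2×0.18 = 0.640; arccos → 50.2°.
The Moon is waxing (0°–180°), so θ = 50.2° directly.
Age = 29.530 × 50.2°/360° ≈ 4.12 days.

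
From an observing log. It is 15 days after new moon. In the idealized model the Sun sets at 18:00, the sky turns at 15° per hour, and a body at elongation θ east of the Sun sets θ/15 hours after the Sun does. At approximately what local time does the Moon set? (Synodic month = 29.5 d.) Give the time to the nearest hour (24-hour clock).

06:00

Phase angle: θ = 360°·(15 d)/(29.5 d) = 183.1°.
Delay after the Sun = 183.1° / (15°/h) ≈ 12.20 h.
18:00 + 12.20 h ≈ 06:12 → 06:00 to the nearest hour.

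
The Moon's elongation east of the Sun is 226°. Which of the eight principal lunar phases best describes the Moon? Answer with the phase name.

waning gibbous

The waning gibbous sector spans roughly 202°–248°; 226° falls inside it.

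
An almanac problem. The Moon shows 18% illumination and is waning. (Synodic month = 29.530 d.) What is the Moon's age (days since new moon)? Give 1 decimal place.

From f = (1 − cos θ)/2: cos θ = 1 − 2×0.18 = 0.640; arccos → 50.2°.
Since the Moon is past full (waning), take the reflex angle: θ = 360° − 50.2° = 309.8°.
That fraction of the synodic month is 309.8/360 × 29.530 d ≈ 25.41 d.

25.4 days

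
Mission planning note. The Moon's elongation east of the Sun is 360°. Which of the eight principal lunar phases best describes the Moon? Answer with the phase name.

new moon

360° lies in the new moon sector of the 8-phase cycle.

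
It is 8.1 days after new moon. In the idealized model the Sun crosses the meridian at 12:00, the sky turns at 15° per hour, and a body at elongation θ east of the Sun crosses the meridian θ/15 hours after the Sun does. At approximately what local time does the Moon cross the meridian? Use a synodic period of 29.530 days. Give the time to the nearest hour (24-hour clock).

19:00

The Moon has covered 8.1/29.530 of its cycle, so θ ≈ 360° × 8.1/29.530 = 98.7°.
The Moon trails the Sun by θ/15 = 98.7/15 ≈ 6.58 hours.
12:00 + 6.58 h ≈ 18:35 → 19:00 to the nearest hour.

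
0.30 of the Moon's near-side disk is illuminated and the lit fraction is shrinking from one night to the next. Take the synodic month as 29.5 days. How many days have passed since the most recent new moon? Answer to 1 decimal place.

24.1 days

cos θ = 1 − 2f = 0.400, giving a principal value of 66.4°.
A waning Moon lies in 180°–360°, so θ = 360° − 66.4° = 293.6°.
Age = 29.5 × 293.6°/360° ≈ 24.06 days.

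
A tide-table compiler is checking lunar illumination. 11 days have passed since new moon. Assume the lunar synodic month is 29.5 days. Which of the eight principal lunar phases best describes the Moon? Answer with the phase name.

waxing gibbous

θ ≈ 360° × 11/29.5 = 134°, which falls in the waxing gibbous sector.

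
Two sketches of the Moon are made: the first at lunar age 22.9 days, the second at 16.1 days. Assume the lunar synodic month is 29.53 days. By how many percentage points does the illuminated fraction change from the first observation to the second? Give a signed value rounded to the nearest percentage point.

First observation: θ = 360°·22.9/29.53 = 279.2°, so f = 0.420.
Second observation: θ = 196.3°, f = 0.980.
Δf = 0.980 − 0.420 = +0.560, i.e. +56 pp.

+56 percentage points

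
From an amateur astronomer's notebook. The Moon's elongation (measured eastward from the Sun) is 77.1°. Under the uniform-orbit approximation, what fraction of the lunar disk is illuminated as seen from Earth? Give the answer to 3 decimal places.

cos 77.1° = 0.223, so f = (1 − 0.223)/2 = 0.388.

0.388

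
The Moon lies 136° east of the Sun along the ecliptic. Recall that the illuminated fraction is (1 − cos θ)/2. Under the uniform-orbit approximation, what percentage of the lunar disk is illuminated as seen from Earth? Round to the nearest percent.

Half-versine of 136°: (1 − (-0.719))/2 = 0.860, i.e. 86%.

86%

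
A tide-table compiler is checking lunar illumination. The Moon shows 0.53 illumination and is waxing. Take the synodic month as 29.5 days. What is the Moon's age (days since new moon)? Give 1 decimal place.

From f = (1 − cos θ)/2: cos θ = 1 − 2×0.53 = -0.060; arccos → 93.4°.
Waxing ⇒ before full, so θ = 93.4°.
Age = 29.5 × 93.4°/360° ≈ 7.66 days.

7.7 days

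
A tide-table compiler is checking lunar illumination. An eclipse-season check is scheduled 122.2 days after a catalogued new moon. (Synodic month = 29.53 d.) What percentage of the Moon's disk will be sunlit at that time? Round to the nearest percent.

Reduce mod P: 122.2 − 4×29.53 = 4.08 d into the current lunation.
Elongation θ = 360° × 4.08/29.53 ≈ 49.7°.
Illuminated fraction = (1 − cos 49.7°)/2 = (1 − 0.646)/2 ≈ 0.177, so 18%.

18%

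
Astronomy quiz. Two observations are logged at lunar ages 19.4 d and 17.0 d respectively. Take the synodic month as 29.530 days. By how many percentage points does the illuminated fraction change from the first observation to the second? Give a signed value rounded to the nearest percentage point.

θ₁ = 360° × 19.4/29.530 = 236.5°, f₁ = (1 − cos θ₁)/2 = 0.776.
θ₂ = 360° × 17.0/29.530 = 207.2°, f₂ = (1 − cos θ₂)/2 = 0.945.
Change = f₂ − f₁ = +0.169 → +17 percentage points.

+17 pp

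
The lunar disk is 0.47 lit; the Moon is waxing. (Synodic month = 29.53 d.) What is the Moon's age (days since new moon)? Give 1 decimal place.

From f = (1 − cos θ)/2: cos θ = 1 − 2×0.47 = 0.060; arccos → 86.6°.
The Moon is waxing (0°–180°), so θ = 86.6° directly.
Age = 29.53 × 86.6°/360° ≈ 7.10 days.

7.1 days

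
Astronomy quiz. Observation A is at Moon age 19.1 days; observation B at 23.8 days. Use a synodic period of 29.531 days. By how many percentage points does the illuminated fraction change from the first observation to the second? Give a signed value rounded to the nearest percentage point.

First observation: θ = 360°·19.1/29.531 = 232.8°, so f = 0.802.
Second observation: θ = 290.1°, f = 0.328.
Δf = 0.328 − 0.802 = -0.474, i.e. -47 pp.

-47 percentage points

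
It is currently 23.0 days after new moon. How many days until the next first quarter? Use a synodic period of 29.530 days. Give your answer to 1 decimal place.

First quarter is 0.25 of the way through the cycle: age 0.25 × 29.530 = 7.383 d.
This lunation's first quarter (7.383 d) has passed, so add one period: 36.913 − 23.0 = 13.913 days.

13.9 days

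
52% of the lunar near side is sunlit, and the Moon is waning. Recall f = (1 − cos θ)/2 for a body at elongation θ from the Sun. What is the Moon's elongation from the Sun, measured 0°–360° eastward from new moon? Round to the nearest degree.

268°

Invert f = (1 − cos θ)/2 to get cos θ = 1 − 2(0.52) = -0.040, hence θ₀ = arccos -0.040 = 92.3°.
Waning ⇒ past full, so θ = 360° − 92.3° = 267.7°.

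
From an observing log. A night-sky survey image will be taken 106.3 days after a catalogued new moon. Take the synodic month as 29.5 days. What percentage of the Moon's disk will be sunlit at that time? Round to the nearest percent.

106.3/29.5 = 3.603 lunations, so 3 complete cycles and 17.80 d into the next.
The Moon has covered 17.80/29.5 of its cycle, so θ ≈ 360° × 17.80/29.5 = 217.2°.
With cos θ = (-0.796), the lit fraction is (1 − (-0.796))/2 ≈ 0.898, so 90%.

90%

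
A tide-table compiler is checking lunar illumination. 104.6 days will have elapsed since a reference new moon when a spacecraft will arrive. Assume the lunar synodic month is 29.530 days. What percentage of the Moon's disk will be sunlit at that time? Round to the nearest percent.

104.6/29.530 = 3.542 lunations, so 3 complete cycles and 16.01 d into the next.
Elongation θ = 360° × 16.01/29.530 ≈ 195.2°.
cos 195.2° = (-0.965), so f = (1 − (-0.965))/2 = 0.983, so 98%.

98%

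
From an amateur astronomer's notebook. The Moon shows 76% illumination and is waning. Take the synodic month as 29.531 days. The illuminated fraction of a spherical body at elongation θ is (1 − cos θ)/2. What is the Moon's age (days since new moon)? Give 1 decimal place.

19.6 days

cos θ = 1 − 2f = -0.520, giving a principal value of 121.3°.
Since the Moon is past full (waning), take the reflex angle: θ = 360° − 121.3° = 238.7°.
That fraction of the synodic month is 238.7/360 × 29.531 d ≈ 19.58 d.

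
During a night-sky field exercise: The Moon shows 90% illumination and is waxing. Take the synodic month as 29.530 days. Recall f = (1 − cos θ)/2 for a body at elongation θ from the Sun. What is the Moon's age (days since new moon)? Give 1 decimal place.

11.7 days

Invert f = (1 − cos θ)/2 to get cos θ = 1 − 2(0.90) = -0.800, hence θ₀ = arccos -0.800 = 143.1°.
Waxing ⇒ before full, so θ = 143.1°.
That fraction of the synodic month is 143.1/360 × 29.530 d ≈ 11.74 d.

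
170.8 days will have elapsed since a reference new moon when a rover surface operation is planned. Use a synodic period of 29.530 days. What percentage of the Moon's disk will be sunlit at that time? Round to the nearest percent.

Reduce mod P: 170.8 − 5×29.530 = 23.15 d into the current lunation.
The Moon has covered 23.15/29.530 of its cycle, so θ ≈ 360° × 23.15/29.530 = 282.2°.
cos 282.2° = 0.212, so f = (1 − 0.212)/2 = 0.394, so 39%.

39%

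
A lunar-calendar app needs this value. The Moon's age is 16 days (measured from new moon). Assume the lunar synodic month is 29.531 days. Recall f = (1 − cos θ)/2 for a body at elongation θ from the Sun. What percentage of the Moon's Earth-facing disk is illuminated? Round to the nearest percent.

98%

Phase angle: θ = 360°·(16 d)/(29.531 d) = 195.0°.
cos 195.0° = (-0.966), so f = (1 − (-0.966))/2 = 0.983, so 98%.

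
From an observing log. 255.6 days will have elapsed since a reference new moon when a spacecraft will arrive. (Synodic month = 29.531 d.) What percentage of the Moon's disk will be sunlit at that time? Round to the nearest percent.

78%

Reduce mod P: 255.6 − 8×29.531 = 19.35 d into the current lunation.
Phase angle: θ = 360°·(19.35 d)/(29.531 d) = 235.9°.
Illuminated fraction = (1 − cos 235.9°)/2 = (1 − (-0.560))/2 ≈ 0.780, so 78%.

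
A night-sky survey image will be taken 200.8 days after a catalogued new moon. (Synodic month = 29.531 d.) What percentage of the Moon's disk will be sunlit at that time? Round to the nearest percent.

35%

200.8/29.531 = 6.800 lunations, so 6 complete cycles and 23.61 d into the next.
Phase angle: θ = 360°·(23.61 d)/(29.531 d) = 287.9°.
cos 287.9° = 0.307, so f = (1 − 0.307)/2 = 0.347, so 35%.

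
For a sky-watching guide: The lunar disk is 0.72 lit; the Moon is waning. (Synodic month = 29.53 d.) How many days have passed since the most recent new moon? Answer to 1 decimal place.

cos θ = 1 − 2f = -0.440, giving a principal value of 116.1°.
Waning ⇒ past full, so θ = 360° − 116.1° = 243.9°.
Age = 29.53 × 243.9°/360° ≈ 20.01 days.

20.0 days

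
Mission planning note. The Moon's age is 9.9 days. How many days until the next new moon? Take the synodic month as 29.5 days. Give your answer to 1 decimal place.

19.6 days

The next new moon completes the synodic month: 29.5 − 9.9 = 19.600 days.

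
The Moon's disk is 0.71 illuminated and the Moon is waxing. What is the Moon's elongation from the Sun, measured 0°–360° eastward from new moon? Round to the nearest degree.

115°

Invert f = (1 − cos θ)/2 to get cos θ = 1 − 2(0.71) = -0.420, hence θ₀ = arccos -0.420 = 114.8°.
The Moon is waxing (0°–180°), so θ = 114.8° directly.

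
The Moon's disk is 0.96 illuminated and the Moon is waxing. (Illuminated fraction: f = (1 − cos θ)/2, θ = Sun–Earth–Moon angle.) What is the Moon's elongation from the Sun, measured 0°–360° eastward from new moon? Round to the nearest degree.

157°

From f = (1 − cos θ)/2: cos θ = 1 − 2×0.96 = -0.920; arccos → 156.9°.
The Moon is waxing (0°–180°), so θ = 156.9° directly.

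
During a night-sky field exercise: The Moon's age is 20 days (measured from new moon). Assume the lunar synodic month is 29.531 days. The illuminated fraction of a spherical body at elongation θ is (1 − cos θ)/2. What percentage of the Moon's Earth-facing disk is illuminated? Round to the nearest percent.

72%

Phase angle: θ = 360°·(20 d)/(29.531 d) = 243.8°.
cos 243.8° = (-0.441), so f = (1 − (-0.441))/2 = 0.721, so 72%.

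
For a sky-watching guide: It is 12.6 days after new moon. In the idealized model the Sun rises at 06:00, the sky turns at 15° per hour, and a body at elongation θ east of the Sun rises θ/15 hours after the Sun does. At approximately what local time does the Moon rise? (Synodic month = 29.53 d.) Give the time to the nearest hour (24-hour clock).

The Moon has covered 12.6/29.53 of its cycle, so θ ≈ 360° × 12.6/29.53 = 153.6°.
At 15° of sky rotation per hour, 153.6° corresponds to a 10.24 h lag.
06:00 + 10.24 h ≈ 16:14 → 16:00 to the nearest hour.

16:00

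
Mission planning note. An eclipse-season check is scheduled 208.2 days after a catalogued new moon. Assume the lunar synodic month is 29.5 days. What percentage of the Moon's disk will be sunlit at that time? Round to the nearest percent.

3%

Reduce mod P: 208.2 − 7×29.5 = 1.70 d into the current lunation.
The Moon has covered 1.70/29.5 of its cycle, so θ ≈ 360° × 1.70/29.5 = 20.7°.
cos 20.7° = 0.935, so f = (1 − 0.935)/2 = 0.032, so 3%.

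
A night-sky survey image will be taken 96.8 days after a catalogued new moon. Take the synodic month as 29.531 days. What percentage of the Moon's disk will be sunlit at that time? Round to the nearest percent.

96.8/29.531 = 3.278 lunations, so 3 complete cycles and 8.21 d into the next.
The Moon has covered 8.21/29.531 of its cycle, so θ ≈ 360° × 8.21/29.531 = 100.0°.
Illuminated fraction = (1 − cos 100.0°)/2 = (1 − (-0.174))/2 ≈ 0.587, so 59%.

59%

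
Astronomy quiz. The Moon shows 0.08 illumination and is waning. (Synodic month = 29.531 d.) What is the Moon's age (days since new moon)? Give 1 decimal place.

From f = (1 − cos θ)/2: cos θ = 1 − 2×0.08 = 0.840; arccos → 32.9°.
A waning Moon lies in 180°–360°, so θ = 360° − 32.9° = 327.1°.
At 360°/29.531 d per day, 327.1° corresponds to 26.84 days.

26.8 days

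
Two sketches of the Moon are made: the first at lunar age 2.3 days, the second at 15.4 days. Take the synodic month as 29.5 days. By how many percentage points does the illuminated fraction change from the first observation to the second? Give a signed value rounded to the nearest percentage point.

First observation: θ = 360°·2.3/29.5 = 28.1°, so f = 0.059.
Second observation: θ = 187.9°, f = 0.995.
Δf = 0.995 − 0.059 = +0.936, i.e. +94 pp.

+94 percentage points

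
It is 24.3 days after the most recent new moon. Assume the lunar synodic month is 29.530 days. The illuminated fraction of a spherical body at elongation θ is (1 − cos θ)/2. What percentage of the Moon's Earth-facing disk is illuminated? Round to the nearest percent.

The Moon has covered 24.3/29.530 of its cycle, so θ ≈ 360° × 24.3/29.530 = 296.2°.
With cos θ = 0.442, the lit fraction is (1 − 0.442)/2 ≈ 0.279, so 28%.

28%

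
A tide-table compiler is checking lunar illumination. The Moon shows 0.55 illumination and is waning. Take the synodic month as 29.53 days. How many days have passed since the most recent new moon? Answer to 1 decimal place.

Invert f = (1 − cos θ)/2 to get cos θ = 1 − 2(0.55) = -0.100, hence θ₀ = arccos -0.100 = 95.7°.
Waning ⇒ past full, so θ = 360° − 95.7° = 264.3°.
At 360°/29.53 d per day, 264.3° corresponds to 21.68 days.

21.7 days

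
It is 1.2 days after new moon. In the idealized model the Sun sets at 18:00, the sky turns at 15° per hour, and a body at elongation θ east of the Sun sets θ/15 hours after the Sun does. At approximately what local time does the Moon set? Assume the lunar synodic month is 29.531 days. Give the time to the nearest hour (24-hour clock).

Phase angle: θ = 360°·(1.2 d)/(29.531 d) = 14.6°.
Delay after the Sun = 14.6° / (15°/h) ≈ 0.98 h.
18:00 + 0.98 h ≈ 18:59 → 19:00 to the nearest hour.

19:00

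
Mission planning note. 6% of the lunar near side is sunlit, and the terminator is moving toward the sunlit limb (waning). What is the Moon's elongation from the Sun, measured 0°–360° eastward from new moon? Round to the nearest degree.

332°

cos θ = 1 − 2f = 0.880, giving a principal value of 28.4°.
A waning Moon lies in 180°–360°, so θ = 360° − 28.4° = 331.6°.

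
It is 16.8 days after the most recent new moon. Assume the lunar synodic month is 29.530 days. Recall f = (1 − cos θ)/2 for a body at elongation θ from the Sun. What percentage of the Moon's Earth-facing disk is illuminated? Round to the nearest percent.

The Moon has covered 16.8/29.530 of its cycle, so θ ≈ 360° × 16.8/29.530 = 204.8°.
Illuminated fraction = (1 − cos 204.8°)/2 = (1 − (-0.908))/2 ≈ 0.954, so 95%.

95%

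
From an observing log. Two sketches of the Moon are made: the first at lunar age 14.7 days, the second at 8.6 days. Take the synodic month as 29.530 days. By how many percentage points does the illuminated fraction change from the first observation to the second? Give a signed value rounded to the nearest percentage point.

First observation: θ = 360°·14.7/29.530 = 179.2°, so f = 1.000.
Second observation: θ = 104.8°, f = 0.628.
Δf = 0.628 − 1.000 = -0.372, i.e. -37 pp.

-37 percentage points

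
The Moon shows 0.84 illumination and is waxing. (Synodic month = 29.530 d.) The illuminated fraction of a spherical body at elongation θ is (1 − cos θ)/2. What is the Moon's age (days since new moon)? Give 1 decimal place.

10.9 days

Invert f = (1 − cos θ)/2 to get cos θ = 1 − 2(0.84) = -0.680, hence θ₀ = arccos -0.680 = 132.8°.
Waxing ⇒ before full, so θ = 132.8°.
That fraction of the synodic month is 132.8/360 × 29.530 d ≈ 10.90 d.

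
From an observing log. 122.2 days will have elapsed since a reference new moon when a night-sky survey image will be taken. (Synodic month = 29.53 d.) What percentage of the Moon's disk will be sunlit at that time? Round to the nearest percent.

18%

122.2 d spans 4 complete synodic months (4 × 29.53 = 118.12 d) plus 4.08 d.
Elongation θ = 360° × 4.08/29.53 ≈ 49.7°.
Illuminated fraction = (1 − cos 49.7°)/2 = (1 − 0.646)/2 ≈ 0.177, so 18%.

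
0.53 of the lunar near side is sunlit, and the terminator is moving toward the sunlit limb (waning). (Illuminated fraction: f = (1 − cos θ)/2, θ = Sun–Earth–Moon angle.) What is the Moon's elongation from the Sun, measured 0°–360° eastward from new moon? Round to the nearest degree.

267°

From f = (1 − cos θ)/2: cos θ = 1 − 2×0.53 = -0.060; arccos → 93.4°.
Waning ⇒ past full, so θ = 360° − 93.4° = 266.6°.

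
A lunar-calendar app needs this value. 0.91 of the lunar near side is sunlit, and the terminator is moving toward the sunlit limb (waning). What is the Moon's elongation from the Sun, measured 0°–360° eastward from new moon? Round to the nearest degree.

cos θ = 1 − 2f = -0.820, giving a principal value of 145.1°.
Waning ⇒ past full, so θ = 360° − 145.1° = 214.9°.

215°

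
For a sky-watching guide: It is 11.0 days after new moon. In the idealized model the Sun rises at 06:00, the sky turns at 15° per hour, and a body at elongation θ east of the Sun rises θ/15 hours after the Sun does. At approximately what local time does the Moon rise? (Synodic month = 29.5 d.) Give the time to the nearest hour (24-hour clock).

15:00

Phase angle: θ = 360°·(11.0 d)/(29.5 d) = 134.2°.
The Moon trails the Sun by θ/15 = 134.2/15 ≈ 8.95 hours.
06:00 + 8.95 h ≈ 14:57 → 15:00 to the nearest hour.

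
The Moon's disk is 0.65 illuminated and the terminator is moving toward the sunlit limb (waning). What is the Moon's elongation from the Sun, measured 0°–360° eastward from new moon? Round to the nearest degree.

253°

cos θ = 1 − 2f = -0.300, giving a principal value of 107.5°.
A waning Moon lies in 180°–360°, so θ = 360° − 107.5° = 252.5°.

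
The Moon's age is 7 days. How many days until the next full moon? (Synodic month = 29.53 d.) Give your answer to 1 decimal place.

Full moon occurs at elongation 180°, i.e. at age 29.53 × 180/360 = 14.765 d.
That is 14.765 − 7 = 7.765 days ahead.

7.8 days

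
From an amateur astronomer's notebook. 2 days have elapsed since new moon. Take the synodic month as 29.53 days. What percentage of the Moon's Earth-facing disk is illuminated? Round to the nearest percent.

4%

The Moon has covered 2/29.53 of its cycle, so θ ≈ 360° × 2/29.53 = 24.4°.
cos 24.4° = 0.911, so f = (1 − 0.911)/2 = 0.045, so 4%.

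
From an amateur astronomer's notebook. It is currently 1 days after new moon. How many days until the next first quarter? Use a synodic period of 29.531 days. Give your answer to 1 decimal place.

6.4 days

First quarter occurs at elongation 90°, i.e. at age 29.531 × 90/360 = 7.383 d.
So 6.383 days remain (7.383 − 1).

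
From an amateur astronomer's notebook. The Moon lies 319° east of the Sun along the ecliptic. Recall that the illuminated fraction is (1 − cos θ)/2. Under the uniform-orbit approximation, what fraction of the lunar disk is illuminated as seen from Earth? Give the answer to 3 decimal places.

Half-versine of 319°: (1 − 0.755)/2 = 0.123.

0.123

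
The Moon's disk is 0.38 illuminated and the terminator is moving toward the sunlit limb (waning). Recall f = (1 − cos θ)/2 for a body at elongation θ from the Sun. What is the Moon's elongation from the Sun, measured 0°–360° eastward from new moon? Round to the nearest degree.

284°

From f = (1 − cos θ)/2: cos θ = 1 − 2×0.38 = 0.240; arccos → 76.1°.
Since the Moon is past full (waning), take the reflex angle: θ = 360° − 76.1° = 283.9°.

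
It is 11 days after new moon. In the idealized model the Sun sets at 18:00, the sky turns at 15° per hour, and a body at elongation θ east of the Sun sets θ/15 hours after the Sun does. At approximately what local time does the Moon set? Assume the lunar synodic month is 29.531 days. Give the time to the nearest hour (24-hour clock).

The Moon has covered 11/29.531 of its cycle, so θ ≈ 360° × 11/29.531 = 134.1°.
The Moon trails the Sun by θ/15 = 134.1/15 ≈ 8.94 hours.
18:00 + 8.94 h ≈ 02:56 → 03:00 to the nearest hour.

03:00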